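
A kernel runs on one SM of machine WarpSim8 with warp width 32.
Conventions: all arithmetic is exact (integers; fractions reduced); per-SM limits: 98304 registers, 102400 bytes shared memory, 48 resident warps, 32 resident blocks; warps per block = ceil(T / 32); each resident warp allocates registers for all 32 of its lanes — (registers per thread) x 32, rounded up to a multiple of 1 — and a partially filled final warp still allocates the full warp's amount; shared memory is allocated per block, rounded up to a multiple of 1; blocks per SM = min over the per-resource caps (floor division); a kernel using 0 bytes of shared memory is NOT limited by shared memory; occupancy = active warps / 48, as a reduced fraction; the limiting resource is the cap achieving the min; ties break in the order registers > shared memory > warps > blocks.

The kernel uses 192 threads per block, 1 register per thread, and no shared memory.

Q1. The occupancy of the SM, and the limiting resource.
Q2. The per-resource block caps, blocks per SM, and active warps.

Answer: occupancy 1, limited by warps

registers: 512 blocks
shared memory: no limit (kernel uses none)
warps: 8 blocks
blocks: 32 blocks

Answer: 8 blocks, 48 active warps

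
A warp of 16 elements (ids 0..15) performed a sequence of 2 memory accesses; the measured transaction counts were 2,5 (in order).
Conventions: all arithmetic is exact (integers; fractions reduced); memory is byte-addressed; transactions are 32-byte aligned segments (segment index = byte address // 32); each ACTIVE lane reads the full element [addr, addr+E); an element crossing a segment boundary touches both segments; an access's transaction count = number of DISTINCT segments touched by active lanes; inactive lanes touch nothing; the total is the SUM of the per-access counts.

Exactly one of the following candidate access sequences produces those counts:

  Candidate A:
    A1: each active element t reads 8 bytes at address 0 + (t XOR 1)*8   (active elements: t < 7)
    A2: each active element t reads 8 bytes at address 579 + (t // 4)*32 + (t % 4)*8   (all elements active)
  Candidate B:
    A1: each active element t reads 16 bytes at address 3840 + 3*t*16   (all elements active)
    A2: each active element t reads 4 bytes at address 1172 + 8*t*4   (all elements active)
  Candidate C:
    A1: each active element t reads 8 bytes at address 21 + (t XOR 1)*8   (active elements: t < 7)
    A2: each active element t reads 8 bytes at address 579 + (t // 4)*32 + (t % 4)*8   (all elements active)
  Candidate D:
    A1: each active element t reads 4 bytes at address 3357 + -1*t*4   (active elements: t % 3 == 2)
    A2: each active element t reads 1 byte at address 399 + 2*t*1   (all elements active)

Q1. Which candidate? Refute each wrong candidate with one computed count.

B: A1 gives 16 transactions, not 2
C: A1 gives 3 transactions, not 2
D: A2 gives 2 transactions, not 5
A: all counts match (2,5)

Answer: A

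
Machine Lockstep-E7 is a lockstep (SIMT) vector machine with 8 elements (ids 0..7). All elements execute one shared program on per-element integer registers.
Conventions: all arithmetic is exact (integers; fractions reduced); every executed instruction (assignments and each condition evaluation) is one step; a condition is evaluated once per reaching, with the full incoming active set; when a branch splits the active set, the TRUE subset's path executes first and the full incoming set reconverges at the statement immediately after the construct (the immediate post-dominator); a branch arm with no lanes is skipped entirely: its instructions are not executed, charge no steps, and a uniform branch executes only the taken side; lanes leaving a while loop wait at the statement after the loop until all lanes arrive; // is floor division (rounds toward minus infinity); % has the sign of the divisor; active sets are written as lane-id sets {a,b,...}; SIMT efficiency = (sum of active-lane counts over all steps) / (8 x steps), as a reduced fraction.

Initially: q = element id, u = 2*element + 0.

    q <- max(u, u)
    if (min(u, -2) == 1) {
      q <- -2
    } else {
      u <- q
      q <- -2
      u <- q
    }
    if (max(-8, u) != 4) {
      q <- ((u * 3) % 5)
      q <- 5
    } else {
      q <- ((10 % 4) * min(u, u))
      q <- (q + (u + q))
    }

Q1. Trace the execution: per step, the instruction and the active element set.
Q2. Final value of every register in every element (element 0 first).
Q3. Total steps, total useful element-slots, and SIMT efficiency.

step 0: q <- max(u, u)               {0,1,2,3,4,5,6,7}
step 1: eval (min(u, -2) == 1)       {0,1,2,3,4,5,6,7}
step 2: u <- q                       {0,1,2,3,4,5,6,7}
step 3: q <- -2                      {0,1,2,3,4,5,6,7}
step 4: u <- q                       {0,1,2,3,4,5,6,7}
step 5: eval (max(-8, u) != 4)       {0,1,2,3,4,5,6,7}
step 6: q <- ((u * 3) % 5)           {0,1,2,3,4,5,6,7}
step 7: q <- 5                       {0,1,2,3,4,5,6,7}

Answer: 8 steps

q: 5,5,5,5,5,5,5,5
u: -2,-2,-2,-2,-2,-2,-2,-2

steps = 8; useful = 64; efficiency = 64/64 = 1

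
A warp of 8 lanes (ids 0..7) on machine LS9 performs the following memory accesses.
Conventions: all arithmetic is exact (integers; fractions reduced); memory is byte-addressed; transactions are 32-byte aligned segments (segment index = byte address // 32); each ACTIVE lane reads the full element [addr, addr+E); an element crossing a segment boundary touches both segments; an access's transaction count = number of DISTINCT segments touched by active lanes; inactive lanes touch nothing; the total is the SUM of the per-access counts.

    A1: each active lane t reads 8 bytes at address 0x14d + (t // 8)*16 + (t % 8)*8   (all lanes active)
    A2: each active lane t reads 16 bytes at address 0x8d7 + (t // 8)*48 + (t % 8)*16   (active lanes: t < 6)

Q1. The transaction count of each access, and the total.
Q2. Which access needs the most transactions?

A1: 3 transactions
A2: 4 transactions

Answer: 3,4; total 7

Answer: A2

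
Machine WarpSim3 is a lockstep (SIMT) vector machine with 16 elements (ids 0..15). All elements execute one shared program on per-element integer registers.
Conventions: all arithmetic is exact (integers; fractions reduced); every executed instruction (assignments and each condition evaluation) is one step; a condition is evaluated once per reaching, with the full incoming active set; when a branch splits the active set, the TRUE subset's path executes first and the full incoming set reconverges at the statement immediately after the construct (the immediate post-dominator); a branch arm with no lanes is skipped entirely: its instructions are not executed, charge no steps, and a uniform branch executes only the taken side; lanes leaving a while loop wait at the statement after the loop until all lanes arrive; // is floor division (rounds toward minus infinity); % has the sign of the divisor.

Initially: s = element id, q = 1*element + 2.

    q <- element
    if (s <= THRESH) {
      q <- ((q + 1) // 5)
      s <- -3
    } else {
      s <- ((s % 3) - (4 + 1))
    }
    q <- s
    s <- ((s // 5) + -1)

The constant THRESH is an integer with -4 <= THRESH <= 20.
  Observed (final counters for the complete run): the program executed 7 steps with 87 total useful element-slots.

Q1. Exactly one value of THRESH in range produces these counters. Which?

Answer: THRESH = 6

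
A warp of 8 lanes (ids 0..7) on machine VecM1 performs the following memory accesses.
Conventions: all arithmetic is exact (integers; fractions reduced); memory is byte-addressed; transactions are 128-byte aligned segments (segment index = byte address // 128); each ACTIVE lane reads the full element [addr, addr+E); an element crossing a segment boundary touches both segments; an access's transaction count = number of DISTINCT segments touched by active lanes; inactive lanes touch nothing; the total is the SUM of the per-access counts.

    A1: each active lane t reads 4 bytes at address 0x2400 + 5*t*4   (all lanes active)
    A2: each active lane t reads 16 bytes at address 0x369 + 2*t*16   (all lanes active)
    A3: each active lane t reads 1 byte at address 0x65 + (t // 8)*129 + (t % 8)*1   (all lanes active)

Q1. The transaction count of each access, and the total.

A1: 2 transactions
A2: 3 transactions
A3: 1 transaction

Answer: 2,3,1; total 6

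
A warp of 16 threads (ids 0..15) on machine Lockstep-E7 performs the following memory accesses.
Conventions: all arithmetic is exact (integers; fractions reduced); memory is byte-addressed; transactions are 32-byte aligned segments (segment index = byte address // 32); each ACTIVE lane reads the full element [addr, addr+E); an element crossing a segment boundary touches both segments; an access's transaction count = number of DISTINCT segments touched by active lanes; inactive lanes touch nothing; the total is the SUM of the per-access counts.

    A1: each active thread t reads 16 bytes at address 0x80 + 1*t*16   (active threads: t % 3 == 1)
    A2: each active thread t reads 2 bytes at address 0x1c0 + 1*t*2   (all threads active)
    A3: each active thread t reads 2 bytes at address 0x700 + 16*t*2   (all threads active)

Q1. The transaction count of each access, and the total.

A1: 5 transactions
A2: 1 transaction
A3: 16 transactions

Answer: 5,1,16; total 22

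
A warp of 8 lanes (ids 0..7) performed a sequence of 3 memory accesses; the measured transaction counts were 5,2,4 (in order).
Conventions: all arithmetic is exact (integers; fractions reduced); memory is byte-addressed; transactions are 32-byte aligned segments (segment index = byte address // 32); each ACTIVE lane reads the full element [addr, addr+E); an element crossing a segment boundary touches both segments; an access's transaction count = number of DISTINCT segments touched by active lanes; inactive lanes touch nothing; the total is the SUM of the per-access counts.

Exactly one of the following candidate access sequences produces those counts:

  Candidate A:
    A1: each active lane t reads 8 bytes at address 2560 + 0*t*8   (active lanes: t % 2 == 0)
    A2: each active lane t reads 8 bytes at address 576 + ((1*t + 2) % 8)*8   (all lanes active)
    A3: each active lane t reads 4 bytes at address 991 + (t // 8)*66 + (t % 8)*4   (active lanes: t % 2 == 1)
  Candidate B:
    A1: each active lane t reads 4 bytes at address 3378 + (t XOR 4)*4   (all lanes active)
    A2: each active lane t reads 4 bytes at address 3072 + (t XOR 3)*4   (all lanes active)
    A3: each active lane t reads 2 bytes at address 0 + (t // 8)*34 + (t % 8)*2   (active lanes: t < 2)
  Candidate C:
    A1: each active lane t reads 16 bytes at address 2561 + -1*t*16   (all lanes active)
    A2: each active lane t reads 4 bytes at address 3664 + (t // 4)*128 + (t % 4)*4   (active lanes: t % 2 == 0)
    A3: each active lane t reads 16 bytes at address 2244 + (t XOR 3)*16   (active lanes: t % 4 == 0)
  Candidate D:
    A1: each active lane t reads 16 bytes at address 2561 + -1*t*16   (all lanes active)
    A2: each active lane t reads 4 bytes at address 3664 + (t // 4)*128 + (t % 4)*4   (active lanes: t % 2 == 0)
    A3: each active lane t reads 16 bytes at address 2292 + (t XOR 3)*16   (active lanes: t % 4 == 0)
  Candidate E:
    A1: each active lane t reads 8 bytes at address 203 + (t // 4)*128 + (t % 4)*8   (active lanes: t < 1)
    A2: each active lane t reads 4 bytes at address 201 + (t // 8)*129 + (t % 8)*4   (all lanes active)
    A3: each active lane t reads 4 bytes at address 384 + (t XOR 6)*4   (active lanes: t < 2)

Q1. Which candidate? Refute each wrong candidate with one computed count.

A: A1 gives 1 transaction, not 5
B: A1 gives 2 transactions, not 5
D: A3 gives 2 transactions, not 4
E: A1 gives 1 transaction, not 5
C: all counts match (5,2,4)

Answer: C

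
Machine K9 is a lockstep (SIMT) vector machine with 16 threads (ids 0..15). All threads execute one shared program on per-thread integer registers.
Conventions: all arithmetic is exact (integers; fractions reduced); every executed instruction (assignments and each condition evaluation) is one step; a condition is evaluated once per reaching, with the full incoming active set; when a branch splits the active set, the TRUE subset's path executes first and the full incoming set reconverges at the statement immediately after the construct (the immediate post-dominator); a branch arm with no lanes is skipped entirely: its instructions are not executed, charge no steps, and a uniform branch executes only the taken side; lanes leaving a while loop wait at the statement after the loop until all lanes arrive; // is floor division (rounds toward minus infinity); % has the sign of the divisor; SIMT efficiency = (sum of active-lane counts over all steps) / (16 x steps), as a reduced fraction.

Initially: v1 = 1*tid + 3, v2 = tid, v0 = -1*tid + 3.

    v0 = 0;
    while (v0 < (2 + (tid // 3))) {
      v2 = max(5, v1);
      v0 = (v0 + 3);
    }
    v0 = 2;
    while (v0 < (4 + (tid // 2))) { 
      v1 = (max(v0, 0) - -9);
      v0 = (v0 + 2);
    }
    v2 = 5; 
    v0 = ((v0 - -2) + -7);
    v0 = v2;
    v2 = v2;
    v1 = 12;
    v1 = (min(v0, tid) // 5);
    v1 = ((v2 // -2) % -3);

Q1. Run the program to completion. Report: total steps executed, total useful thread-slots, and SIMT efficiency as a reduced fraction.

Answer: 35 steps, 401 useful, 401/560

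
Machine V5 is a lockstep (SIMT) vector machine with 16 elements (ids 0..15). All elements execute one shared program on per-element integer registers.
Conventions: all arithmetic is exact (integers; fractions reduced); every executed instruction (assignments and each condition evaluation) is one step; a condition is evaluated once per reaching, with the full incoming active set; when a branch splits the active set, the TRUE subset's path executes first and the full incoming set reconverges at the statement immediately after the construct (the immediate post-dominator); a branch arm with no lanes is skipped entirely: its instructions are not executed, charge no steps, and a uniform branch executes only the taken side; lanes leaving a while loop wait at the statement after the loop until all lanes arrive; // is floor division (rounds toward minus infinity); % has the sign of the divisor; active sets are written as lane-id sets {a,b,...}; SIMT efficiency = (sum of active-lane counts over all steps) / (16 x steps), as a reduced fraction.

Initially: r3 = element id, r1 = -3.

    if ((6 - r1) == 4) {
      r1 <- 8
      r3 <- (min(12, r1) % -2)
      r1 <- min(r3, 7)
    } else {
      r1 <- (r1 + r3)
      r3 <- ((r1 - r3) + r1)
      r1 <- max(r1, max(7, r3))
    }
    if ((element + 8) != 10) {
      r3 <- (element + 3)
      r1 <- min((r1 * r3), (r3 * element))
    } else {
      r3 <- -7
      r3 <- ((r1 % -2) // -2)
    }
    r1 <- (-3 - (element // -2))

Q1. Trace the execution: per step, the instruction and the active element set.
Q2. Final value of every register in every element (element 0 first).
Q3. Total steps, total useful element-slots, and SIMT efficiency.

step 0: eval ((6 - r1) == 4)         {0,1,2,3,4,5,6,7,8,9,10,11,12,13,14,15}
step 1: r1 <- (r1 + r3)              {0,1,2,3,4,5,6,7,8,9,10,11,12,13,14,15}
step 2: r3 <- ((r1 - r3) + r1)       {0,1,2,3,4,5,6,7,8,9,10,11,12,13,14,15}
step 3: r1 <- max(r1, max(7, r3))    {0,1,2,3,4,5,6,7,8,9,10,11,12,13,14,15}
step 4: eval ((element + 8) != 10)   {0,1,2,3,4,5,6,7,8,9,10,11,12,13,14,15}
step 5: r3 <- (element + 3)          {0,1,3,4,5,6,7,8,9,10,11,12,13,14,15}
step 6: r1 <- min((r1 * r3), (r3 * element)) {0,1,3,4,5,6,7,8,9,10,11,12,13,14,15}
step 7: r3 <- -7                     {2}
step 8: r3 <- ((r1 % -2) // -2)      {2}
step 9: r1 <- (-3 - (element // -2)) {0,1,2,3,4,5,6,7,8,9,10,11,12,13,14,15}

Answer: 10 steps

r3: 3,4,0,6,7,8,9,10,11,12,13,14,15,16,17,18
r1: -3,-2,-2,-1,-1,0,0,1,1,2,2,3,3,4,4,5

steps = 10; useful = 128; efficiency = 128/160 = 4/5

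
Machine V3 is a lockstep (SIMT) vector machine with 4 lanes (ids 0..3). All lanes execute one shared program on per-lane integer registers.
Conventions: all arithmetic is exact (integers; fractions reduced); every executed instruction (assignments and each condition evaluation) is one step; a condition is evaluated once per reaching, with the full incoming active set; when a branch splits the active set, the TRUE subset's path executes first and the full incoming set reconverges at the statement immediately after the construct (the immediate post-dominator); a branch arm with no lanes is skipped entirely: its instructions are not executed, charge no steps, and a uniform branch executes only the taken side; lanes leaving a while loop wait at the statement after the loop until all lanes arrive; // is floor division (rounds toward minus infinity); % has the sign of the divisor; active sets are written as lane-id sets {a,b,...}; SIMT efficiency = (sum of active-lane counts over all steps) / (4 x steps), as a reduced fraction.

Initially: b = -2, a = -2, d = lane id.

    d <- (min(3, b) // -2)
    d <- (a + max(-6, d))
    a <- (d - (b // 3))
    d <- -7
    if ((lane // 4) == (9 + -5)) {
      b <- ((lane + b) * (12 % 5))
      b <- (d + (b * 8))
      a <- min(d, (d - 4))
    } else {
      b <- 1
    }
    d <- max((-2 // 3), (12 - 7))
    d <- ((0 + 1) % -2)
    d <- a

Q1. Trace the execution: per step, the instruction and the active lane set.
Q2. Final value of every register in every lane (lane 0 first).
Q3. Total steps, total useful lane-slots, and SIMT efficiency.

step 0: d <- (min(3, b) // -2)       {0,1,2,3}
step 1: d <- (a + max(-6, d))        {0,1,2,3}
step 2: a <- (d - (b // 3))          {0,1,2,3}
step 3: d <- -7                      {0,1,2,3}
step 4: eval ((lane // 4) == (9 + -5)) {0,1,2,3}
step 5: b <- 1                       {0,1,2,3}
step 6: d <- max((-2 // 3), (12 - 7)) {0,1,2,3}
step 7: d <- ((0 + 1) % -2)          {0,1,2,3}
step 8: d <- a                       {0,1,2,3}

Answer: 9 steps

b: 1,1,1,1
a: 0,0,0,0
d: 0,0,0,0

steps = 9; useful = 36; efficiency = 36/36 = 1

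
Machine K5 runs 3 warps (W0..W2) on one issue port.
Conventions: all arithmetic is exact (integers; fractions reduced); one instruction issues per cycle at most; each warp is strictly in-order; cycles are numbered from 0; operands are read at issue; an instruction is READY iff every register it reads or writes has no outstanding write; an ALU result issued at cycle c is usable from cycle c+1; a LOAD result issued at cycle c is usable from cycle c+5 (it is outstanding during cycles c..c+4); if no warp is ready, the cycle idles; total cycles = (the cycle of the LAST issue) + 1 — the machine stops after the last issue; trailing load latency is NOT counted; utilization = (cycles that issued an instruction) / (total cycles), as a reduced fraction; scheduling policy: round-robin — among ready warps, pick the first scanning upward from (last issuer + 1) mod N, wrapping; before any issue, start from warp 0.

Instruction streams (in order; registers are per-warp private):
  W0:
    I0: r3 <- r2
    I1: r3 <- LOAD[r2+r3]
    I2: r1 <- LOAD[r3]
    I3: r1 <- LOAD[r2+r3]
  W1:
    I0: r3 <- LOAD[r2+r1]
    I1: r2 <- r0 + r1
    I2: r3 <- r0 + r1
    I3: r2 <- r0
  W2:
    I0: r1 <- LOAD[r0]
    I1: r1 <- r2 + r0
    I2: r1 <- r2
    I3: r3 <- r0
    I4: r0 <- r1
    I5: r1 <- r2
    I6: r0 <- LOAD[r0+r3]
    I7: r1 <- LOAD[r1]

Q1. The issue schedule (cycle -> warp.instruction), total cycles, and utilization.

cycle 0: W0.I0
cycle 1: W1.I0
cycle 2: W2.I0
cycle 3: W0.I1
cycle 4: W1.I1
cycle 5: idle
cycle 6: W1.I2
cycle 7: W2.I1
cycle 8: W0.I2
cycle 9: W1.I3
cycle 10: W2.I2
cycle 11: W2.I3
cycle 12: W2.I4
cycle 13: W0.I3
cycle 14: W2.I5
cycle 15: W2.I6
cycle 16: W2.I7

Answer: 17 cycles, utilization 16/17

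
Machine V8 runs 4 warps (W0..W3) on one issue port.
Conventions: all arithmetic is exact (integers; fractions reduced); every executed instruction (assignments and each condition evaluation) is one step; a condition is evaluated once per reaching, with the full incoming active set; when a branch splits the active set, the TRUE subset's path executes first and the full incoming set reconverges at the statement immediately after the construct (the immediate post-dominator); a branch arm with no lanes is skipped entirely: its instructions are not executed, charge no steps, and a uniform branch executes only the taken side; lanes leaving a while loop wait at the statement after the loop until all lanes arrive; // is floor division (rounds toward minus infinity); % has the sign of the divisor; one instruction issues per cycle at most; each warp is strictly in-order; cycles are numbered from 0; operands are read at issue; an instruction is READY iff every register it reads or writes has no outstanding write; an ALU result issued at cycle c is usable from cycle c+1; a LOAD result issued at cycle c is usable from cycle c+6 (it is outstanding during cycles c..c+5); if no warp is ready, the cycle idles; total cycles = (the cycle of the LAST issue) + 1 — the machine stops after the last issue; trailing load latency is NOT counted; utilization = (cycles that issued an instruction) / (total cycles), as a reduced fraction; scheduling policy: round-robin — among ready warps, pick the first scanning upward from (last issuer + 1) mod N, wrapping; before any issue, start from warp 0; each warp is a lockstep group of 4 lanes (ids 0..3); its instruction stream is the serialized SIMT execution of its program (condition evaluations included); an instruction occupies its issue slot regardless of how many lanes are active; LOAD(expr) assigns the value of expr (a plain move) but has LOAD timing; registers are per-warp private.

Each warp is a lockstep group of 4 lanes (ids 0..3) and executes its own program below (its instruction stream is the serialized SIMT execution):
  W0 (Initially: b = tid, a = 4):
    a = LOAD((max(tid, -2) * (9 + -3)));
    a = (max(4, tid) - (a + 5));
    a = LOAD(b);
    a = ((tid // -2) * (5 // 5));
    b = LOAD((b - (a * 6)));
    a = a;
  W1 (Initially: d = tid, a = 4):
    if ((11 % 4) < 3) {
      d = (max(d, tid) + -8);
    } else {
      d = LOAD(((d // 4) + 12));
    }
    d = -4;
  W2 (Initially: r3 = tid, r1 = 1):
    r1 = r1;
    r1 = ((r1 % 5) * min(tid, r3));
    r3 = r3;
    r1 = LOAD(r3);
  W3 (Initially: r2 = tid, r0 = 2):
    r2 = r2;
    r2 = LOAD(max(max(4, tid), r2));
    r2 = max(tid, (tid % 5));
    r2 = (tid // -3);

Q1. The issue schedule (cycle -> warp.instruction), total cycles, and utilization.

cycle 0: W0.I0
cycle 1: W1.I0
cycle 2: W2.I0
cycle 3: W3.I0
cycle 4: W1.I1
cycle 5: W2.I1
cycle 6: W3.I1
cycle 7: W0.I1
cycle 8: W2.I2
cycle 9: W0.I2
cycle 10: W1.I2
cycle 11: W2.I3
cycle 12: W3.I2
cycle 13: W3.I3
cycle 14: idle
cycle 15: W0.I3
cycle 16: W0.I4
cycle 17: W0.I5

Answer: 18 cycles, utilization 17/18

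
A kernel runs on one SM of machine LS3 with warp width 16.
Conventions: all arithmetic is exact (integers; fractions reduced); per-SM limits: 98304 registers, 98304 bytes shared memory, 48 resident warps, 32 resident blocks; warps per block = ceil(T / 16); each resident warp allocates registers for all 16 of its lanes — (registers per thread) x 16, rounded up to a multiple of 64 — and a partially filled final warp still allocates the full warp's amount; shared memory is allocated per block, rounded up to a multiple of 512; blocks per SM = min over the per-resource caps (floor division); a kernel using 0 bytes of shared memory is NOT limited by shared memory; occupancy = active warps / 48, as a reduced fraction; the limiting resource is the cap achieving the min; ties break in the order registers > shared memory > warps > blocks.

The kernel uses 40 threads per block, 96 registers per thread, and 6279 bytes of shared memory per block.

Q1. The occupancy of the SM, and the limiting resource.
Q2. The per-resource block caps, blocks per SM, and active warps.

Answer: occupancy 7/8, limited by shared memory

registers: 21 blocks
shared memory: 14 blocks
warps: 16 blocks
blocks: 32 blocks

Answer: 14 blocks, 42 active warps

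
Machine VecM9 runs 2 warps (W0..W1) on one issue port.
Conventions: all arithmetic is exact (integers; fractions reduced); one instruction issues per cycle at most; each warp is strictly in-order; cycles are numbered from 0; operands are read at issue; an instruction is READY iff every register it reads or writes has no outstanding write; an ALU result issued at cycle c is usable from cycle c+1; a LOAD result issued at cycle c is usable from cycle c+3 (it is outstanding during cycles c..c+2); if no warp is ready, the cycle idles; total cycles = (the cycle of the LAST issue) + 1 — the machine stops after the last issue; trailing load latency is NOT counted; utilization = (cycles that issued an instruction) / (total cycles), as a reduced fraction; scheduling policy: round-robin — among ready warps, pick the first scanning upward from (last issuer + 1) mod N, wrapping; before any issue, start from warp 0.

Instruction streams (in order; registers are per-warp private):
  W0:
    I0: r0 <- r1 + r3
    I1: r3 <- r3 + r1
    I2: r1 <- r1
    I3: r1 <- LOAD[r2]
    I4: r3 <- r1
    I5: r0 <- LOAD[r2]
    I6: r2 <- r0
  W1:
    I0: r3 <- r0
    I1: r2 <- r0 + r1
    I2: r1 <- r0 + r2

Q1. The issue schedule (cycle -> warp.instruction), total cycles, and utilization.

cycle 0: W0.I0
cycle 1: W1.I0
cycle 2: W0.I1
cycle 3: W1.I1
cycle 4: W0.I2
cycle 5: W1.I2
cycle 6: W0.I3
cycle 7: idle
cycle 8: idle
cycle 9: W0.I4
cycle 10: W0.I5
cycle 11: idle
cycle 12: idle
cycle 13: W0.I6

Answer: 14 cycles, utilization 5/7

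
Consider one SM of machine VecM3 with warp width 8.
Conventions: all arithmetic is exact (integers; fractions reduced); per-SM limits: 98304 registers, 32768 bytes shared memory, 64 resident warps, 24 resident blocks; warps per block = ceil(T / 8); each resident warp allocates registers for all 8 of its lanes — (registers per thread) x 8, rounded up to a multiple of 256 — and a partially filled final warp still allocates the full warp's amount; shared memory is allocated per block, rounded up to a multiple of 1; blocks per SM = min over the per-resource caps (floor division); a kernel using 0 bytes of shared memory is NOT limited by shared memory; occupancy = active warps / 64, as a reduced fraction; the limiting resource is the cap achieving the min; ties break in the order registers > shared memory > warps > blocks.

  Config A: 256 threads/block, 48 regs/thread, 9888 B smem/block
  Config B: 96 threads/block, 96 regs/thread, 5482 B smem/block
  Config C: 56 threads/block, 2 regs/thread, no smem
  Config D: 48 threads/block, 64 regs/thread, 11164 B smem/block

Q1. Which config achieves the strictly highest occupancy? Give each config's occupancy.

occupancies: A 1, B 15/16, C 63/64, D 3/16

Answer: A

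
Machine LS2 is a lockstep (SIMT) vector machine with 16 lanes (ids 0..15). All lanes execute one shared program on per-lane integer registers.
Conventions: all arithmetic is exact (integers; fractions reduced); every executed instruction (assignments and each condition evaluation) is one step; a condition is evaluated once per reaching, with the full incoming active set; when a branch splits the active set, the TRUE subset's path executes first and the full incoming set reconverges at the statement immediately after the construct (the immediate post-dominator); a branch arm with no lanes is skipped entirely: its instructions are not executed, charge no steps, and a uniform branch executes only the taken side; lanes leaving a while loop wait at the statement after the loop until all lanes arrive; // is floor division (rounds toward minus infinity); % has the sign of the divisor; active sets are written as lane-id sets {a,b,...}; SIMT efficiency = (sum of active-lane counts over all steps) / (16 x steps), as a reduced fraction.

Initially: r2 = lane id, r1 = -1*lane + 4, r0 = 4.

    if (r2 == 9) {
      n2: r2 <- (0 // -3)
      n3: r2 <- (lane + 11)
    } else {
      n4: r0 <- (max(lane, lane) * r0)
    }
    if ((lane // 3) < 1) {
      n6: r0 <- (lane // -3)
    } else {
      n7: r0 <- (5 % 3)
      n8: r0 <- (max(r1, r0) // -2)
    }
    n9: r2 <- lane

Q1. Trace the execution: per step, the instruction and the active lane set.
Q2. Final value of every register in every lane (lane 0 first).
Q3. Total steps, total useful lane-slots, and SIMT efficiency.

step 0: eval (r2 == 9)               {0,1,2,3,4,5,6,7,8,9,10,11,12,13,14,15}
step 1: r2 <- (0 // -3)              {9}
step 2: r2 <- (lane + 11)            {9}
step 3: r0 <- (max(lane, lane) * r0) {0,1,2,3,4,5,6,7,8,10,11,12,13,14,15}
step 4: eval ((lane // 3) < 1)       {0,1,2,3,4,5,6,7,8,9,10,11,12,13,14,15}
step 5: r0 <- (lane // -3)           {0,1,2}
step 6: r0 <- (5 % 3)                {3,4,5,6,7,8,9,10,11,12,13,14,15}
step 7: r0 <- (max(r1, r0) // -2)    {3,4,5,6,7,8,9,10,11,12,13,14,15}
step 8: r2 <- lane                   {0,1,2,3,4,5,6,7,8,9,10,11,12,13,14,15}

Answer: 9 steps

r2: 0,1,2,3,4,5,6,7,8,9,10,11,12,13,14,15
r1: 4,3,2,1,0,-1,-2,-3,-4,-5,-6,-7,-8,-9,-10,-11
r0: 0,-1,-1,-1,-1,-1,-1,-1,-1,-1,-1,-1,-1,-1,-1,-1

steps = 9; useful = 94; efficiency = 94/144 = 47/72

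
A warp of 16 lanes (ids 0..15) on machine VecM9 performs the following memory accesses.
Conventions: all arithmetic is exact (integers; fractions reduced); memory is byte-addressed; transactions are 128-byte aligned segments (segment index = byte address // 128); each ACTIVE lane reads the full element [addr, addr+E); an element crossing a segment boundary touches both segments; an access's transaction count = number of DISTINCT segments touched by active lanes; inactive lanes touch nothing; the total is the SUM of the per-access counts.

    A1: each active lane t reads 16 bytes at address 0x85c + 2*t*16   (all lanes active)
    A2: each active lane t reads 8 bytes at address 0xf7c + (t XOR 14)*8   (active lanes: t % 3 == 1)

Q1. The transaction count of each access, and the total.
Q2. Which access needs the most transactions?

A1: 5 transactions
A2: 1 transaction

Answer: 5,1; total 6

Answer: A1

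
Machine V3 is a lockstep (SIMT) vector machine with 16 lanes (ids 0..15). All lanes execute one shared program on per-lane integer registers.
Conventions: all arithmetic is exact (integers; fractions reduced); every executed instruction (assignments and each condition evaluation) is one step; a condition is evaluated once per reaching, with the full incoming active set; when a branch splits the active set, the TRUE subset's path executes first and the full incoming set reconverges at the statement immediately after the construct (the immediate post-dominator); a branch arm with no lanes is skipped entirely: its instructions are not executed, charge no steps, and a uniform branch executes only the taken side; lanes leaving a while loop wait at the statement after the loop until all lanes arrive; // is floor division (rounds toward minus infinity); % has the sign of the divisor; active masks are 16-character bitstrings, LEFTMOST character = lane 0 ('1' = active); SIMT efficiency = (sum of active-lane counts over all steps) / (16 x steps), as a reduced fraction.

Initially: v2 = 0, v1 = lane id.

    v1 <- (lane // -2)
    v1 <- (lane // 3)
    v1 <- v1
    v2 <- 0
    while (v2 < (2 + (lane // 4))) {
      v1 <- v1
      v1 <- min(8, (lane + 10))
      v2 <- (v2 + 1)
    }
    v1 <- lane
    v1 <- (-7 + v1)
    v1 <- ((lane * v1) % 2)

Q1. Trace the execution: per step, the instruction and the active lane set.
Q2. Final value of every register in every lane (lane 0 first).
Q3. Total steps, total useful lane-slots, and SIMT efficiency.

step 0: v1 <- (lane // -2)           1111111111111111
step 1: v1 <- (lane // 3)            1111111111111111
step 2: v1 <- v1                     1111111111111111
step 3: v2 <- 0                      1111111111111111
step 4: eval (v2 < (2 + (lane // 4))) 1111111111111111
step 5: v1 <- v1                     1111111111111111
step 6: v1 <- min(8, (lane + 10))    1111111111111111
step 7: v2 <- (v2 + 1)               1111111111111111
step 8: eval (v2 < (2 + (lane // 4))) 1111111111111111
step 9: v1 <- v1                     1111111111111111
step 10: v1 <- min(8, (lane + 10))    1111111111111111
step 11: v2 <- (v2 + 1)               1111111111111111
step 12: eval (v2 < (2 + (lane // 4))) 1111111111111111
step 13: v1 <- v1                     0000111111111111
step 14: v1 <- min(8, (lane + 10))    0000111111111111
step 15: v2 <- (v2 + 1)               0000111111111111
step 16: eval (v2 < (2 + (lane // 4))) 0000111111111111
step 17: v1 <- v1                     0000000011111111
step 18: v1 <- min(8, (lane + 10))    0000000011111111
step 19: v2 <- (v2 + 1)               0000000011111111
step 20: eval (v2 < (2 + (lane // 4))) 0000000011111111
step 21: v1 <- v1                     0000000000001111
step 22: v1 <- min(8, (lane + 10))    0000000000001111
step 23: v2 <- (v2 + 1)               0000000000001111
step 24: eval (v2 < (2 + (lane // 4))) 0000000000001111
step 25: v1 <- lane                   1111111111111111
step 26: v1 <- (-7 + v1)              1111111111111111
step 27: v1 <- ((lane * v1) % 2)      1111111111111111

Answer: 28 steps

v2: 2,2,2,2,3,3,3,3,4,4,4,4,5,5,5,5
v1: 0,0,0,0,0,0,0,0,0,0,0,0,0,0,0,0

steps = 28; useful = 352; efficiency = 352/448 = 11/14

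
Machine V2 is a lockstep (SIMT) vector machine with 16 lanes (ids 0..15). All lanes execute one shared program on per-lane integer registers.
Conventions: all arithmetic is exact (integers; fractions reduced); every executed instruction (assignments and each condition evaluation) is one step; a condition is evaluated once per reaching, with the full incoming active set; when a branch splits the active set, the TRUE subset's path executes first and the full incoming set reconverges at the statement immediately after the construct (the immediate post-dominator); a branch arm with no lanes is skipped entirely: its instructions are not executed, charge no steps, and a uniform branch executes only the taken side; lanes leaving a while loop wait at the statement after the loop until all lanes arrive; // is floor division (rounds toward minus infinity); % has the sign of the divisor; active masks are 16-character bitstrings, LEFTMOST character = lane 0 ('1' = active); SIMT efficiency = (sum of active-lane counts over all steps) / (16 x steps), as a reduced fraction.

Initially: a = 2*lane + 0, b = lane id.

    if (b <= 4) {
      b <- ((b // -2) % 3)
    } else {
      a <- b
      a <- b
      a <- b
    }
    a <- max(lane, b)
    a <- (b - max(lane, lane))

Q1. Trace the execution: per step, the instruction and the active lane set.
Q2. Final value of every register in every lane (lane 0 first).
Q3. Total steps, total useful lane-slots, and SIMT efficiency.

step 0: eval (b <= 4)                1111111111111111
step 1: b <- ((b // -2) % 3)         1111100000000000
step 2: a <- b                       0000011111111111
step 3: a <- b                       0000011111111111
step 4: a <- b                       0000011111111111
step 5: a <- max(lane, b)            1111111111111111
step 6: a <- (b - max(lane, lane))   1111111111111111

Answer: 7 steps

a: 0,1,0,-2,-3,0,0,0,0,0,0,0,0,0,0,0
b: 0,2,2,1,1,5,6,7,8,9,10,11,12,13,14,15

steps = 7; useful = 86; efficiency = 86/112 = 43/56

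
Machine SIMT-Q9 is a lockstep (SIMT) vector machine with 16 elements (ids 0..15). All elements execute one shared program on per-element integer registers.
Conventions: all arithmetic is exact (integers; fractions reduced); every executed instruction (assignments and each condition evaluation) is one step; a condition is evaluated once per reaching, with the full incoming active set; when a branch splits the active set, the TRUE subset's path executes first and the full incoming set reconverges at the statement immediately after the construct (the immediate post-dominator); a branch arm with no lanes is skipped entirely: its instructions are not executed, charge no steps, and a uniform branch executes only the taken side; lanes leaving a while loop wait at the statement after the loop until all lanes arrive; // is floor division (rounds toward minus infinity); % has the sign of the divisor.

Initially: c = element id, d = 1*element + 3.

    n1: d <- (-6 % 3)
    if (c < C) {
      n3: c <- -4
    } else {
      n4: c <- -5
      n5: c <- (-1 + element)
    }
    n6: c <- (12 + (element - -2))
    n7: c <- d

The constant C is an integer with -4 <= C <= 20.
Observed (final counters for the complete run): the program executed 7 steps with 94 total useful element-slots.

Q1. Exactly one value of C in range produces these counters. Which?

Answer: C = 2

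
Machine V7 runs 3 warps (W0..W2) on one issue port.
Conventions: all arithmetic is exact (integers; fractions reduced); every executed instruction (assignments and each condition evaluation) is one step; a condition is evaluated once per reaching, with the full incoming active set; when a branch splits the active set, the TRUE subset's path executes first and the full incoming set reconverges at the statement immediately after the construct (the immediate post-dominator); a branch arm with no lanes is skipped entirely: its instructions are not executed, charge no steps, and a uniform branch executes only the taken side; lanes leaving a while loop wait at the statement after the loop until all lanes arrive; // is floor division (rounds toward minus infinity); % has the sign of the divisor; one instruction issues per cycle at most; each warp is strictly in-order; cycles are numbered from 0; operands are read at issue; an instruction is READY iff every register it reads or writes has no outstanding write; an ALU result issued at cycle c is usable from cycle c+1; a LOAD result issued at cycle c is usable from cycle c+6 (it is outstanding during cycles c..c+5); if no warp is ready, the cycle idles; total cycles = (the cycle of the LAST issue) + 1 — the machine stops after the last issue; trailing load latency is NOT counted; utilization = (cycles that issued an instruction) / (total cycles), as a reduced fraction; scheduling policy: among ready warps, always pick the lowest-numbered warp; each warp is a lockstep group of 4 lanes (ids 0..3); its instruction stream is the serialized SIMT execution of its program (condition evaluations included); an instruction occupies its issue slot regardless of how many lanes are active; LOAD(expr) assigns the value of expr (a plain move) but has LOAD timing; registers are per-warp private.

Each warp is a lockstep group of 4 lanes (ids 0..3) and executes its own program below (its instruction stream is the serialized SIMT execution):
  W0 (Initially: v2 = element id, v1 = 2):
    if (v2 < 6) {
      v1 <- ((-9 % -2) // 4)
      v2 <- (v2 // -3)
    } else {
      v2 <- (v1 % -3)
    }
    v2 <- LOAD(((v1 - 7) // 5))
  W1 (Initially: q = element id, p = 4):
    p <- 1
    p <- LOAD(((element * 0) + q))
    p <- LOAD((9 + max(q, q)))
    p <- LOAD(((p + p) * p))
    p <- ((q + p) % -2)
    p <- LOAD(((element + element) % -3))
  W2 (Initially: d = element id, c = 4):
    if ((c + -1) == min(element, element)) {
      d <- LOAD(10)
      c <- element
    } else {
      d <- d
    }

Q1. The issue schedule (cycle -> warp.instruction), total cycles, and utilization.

cycle 0: W0.I0
cycle 1: W0.I1
cycle 2: W0.I2
cycle 3: W0.I3
cycle 4: W1.I0
cycle 5: W1.I1
cycle 6: W2.I0
cycle 7: W2.I1
cycle 8: W2.I2
cycle 9: idle
cycle 10: idle
cycle 11: W1.I2
cycle 12: idle
cycle 13: W2.I3
cycle 14: idle
cycle 15: idle
cycle 16: idle
cycle 17: W1.I3
cycle 18: idle
cycle 19: idle
cycle 20: idle
cycle 21: idle
cycle 22: idle
cycle 23: W1.I4
cycle 24: W1.I5

Answer: 25 cycles, utilization 14/25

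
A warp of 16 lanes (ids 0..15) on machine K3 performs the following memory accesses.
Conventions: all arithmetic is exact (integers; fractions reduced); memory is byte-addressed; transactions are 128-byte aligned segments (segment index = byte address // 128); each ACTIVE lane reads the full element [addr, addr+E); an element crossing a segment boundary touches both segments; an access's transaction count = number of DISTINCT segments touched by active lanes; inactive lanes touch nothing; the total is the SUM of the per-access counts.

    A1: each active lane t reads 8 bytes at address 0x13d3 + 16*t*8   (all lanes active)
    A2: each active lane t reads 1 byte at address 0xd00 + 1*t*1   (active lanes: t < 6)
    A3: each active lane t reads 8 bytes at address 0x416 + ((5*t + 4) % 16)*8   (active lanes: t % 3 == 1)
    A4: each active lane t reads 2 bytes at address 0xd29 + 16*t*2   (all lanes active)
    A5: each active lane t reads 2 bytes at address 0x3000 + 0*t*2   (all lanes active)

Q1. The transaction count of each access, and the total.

A1: 16 transactions
A2: 1 transaction
A3: 1 transaction
A4: 5 transactions
A5: 1 transaction

Answer: 16,1,1,5,1; total 24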